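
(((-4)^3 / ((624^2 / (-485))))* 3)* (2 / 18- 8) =-34435 / 18252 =-1.89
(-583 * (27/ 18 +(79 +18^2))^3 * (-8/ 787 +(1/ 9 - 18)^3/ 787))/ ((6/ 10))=6450126590785381955/ 13769352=468440823561.30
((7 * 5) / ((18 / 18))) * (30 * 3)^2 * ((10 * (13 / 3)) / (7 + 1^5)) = 1535625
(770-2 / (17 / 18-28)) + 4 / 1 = 376974 / 487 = 774.07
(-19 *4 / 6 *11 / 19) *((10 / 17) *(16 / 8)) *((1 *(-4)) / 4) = 440 / 51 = 8.63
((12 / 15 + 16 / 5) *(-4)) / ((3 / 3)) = -16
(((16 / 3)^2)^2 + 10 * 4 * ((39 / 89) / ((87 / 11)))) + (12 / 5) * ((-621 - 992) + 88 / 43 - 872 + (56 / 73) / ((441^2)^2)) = -375582070392094210156 / 72959926484218095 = -5147.79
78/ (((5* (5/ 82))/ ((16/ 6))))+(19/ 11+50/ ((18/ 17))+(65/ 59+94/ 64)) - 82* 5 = 1512865447/ 4672800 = 323.76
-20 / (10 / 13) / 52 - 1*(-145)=289 / 2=144.50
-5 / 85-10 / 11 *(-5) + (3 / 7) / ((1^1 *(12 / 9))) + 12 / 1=88007 / 5236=16.81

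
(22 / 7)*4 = 88 / 7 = 12.57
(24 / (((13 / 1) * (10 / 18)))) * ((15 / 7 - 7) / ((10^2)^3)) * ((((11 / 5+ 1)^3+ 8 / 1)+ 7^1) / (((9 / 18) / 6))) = -1174581 / 126953125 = -0.01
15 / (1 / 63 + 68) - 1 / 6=277 / 5142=0.05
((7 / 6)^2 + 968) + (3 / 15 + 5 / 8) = 349267 / 360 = 970.19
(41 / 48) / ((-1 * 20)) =-41 / 960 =-0.04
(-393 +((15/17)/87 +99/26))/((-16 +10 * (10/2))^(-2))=-169610258/377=-449894.58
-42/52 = -21/26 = -0.81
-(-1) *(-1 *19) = -19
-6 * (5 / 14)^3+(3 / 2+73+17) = 91.23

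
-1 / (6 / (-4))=2 / 3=0.67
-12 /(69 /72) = -288 /23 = -12.52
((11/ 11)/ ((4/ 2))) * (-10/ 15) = -1/ 3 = -0.33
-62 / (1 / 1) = -62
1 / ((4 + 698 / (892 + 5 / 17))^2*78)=230098561 / 410462657592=0.00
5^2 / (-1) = -25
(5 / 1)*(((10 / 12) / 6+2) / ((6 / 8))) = 385 / 27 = 14.26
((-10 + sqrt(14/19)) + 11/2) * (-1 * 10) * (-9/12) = -27.31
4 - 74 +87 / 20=-1313 / 20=-65.65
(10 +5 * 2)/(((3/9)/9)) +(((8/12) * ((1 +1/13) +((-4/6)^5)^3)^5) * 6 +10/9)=123502093669756347424507748746613025711153226/225845200410455723892174828671434871259951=546.84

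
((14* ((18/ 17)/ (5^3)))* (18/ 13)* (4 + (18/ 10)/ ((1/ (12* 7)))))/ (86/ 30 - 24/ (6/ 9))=-1508544/ 1961375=-0.77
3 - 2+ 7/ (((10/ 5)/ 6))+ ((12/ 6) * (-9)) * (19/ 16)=5/ 8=0.62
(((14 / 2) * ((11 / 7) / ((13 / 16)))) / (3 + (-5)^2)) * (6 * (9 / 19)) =2376 / 1729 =1.37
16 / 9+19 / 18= 17 / 6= 2.83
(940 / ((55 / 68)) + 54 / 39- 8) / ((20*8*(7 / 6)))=247869 / 40040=6.19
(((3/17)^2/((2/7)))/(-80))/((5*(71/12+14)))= -189/13814200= -0.00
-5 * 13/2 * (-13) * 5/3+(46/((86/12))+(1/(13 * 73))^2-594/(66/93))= -29373101357/232355058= -126.41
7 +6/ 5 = 41/ 5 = 8.20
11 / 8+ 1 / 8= 3 / 2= 1.50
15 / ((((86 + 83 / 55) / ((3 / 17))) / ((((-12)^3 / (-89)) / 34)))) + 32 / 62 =2047013168 / 3837650363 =0.53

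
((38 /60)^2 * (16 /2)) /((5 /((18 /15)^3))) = 17328 /15625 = 1.11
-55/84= -0.65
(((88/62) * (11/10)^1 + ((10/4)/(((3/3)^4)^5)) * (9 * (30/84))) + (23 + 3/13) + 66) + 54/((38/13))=125744817/1071980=117.30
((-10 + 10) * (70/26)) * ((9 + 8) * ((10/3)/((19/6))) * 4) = 0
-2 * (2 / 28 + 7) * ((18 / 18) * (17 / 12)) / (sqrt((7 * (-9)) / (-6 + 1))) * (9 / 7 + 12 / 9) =-10285 * sqrt(35) / 4116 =-14.78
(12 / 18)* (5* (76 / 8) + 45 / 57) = 1835 / 57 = 32.19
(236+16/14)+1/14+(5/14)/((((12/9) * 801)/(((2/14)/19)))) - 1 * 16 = 439910273/1988616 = 221.21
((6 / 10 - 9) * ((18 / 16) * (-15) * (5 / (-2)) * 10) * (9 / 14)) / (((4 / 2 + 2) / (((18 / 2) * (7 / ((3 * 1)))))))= -382725 / 32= -11960.16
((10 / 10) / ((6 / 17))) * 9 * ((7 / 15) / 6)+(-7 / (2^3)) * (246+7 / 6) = -17143 / 80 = -214.29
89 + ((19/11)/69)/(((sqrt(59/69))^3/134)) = 2546* sqrt(4071)/38291 + 89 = 93.24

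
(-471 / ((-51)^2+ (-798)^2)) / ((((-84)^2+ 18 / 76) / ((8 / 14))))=-23864 / 400045656465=-0.00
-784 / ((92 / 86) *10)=-8428 / 115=-73.29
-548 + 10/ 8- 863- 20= -5719/ 4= -1429.75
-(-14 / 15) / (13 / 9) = 42 / 65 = 0.65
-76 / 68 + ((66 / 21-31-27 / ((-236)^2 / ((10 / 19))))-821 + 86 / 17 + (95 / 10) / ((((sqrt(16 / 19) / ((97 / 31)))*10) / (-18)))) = -53199582105 / 62964328-16587*sqrt(19) / 1240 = -903.22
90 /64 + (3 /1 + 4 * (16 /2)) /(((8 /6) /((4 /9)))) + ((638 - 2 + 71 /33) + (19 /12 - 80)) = 572.81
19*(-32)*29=-17632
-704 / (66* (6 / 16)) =-28.44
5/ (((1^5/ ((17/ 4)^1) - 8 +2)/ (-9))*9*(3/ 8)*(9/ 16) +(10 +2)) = 0.38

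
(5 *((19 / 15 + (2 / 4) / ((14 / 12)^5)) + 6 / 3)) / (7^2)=881863 / 2470629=0.36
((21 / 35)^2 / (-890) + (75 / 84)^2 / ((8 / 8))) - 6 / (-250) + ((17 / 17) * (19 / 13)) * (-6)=-36049679 / 4535440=-7.95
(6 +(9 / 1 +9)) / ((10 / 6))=72 / 5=14.40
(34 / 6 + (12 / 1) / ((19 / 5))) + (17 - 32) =-352 / 57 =-6.18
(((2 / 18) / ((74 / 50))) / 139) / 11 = 25 / 509157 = 0.00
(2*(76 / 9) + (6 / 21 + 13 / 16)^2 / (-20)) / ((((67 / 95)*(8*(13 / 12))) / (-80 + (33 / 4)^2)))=-32.87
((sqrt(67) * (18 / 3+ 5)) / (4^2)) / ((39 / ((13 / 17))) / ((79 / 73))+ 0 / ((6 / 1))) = 869 * sqrt(67) / 59568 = 0.12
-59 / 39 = -1.51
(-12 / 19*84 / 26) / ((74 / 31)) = -7812 / 9139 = -0.85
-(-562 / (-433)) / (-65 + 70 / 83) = 46646 / 2305725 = 0.02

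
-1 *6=-6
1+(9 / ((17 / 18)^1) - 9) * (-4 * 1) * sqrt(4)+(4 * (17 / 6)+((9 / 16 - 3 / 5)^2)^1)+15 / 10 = 3133259 / 326400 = 9.60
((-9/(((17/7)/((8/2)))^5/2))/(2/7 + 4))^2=130622774112681984/50399847511225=2591.73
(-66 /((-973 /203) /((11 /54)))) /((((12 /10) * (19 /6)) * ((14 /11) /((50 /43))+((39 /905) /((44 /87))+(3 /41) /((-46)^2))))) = 0.63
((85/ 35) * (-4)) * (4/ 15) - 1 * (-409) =406.41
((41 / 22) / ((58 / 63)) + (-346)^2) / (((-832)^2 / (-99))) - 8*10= -7798680511 / 80297984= -97.12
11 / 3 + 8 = 35 / 3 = 11.67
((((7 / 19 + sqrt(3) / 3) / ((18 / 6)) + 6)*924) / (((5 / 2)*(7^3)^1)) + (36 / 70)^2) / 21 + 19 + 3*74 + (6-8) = 88*sqrt(3) / 15435 + 116976941 / 488775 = 239.34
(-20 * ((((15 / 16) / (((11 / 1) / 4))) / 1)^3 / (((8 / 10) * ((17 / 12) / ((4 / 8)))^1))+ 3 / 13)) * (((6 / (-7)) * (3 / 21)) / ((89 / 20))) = 701016975 / 5131170044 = 0.14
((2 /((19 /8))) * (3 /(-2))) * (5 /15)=-8 /19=-0.42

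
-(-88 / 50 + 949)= -947.24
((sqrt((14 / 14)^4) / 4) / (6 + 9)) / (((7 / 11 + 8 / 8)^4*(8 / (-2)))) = -14641 / 25194240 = -0.00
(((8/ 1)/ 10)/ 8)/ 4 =1/ 40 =0.02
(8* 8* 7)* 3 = 1344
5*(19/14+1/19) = 1875/266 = 7.05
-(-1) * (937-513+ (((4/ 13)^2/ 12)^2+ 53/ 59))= 6443962325/ 15165891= 424.90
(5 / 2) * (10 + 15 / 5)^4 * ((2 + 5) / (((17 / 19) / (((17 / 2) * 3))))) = 56979195 / 4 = 14244798.75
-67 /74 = -0.91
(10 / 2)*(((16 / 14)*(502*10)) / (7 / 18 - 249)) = -144576 / 1253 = -115.38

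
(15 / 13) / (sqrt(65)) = 3 * sqrt(65) / 169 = 0.14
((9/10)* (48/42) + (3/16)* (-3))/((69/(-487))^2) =6877901/296240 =23.22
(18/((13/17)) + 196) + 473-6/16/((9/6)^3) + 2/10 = 405187/585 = 692.63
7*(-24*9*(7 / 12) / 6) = -147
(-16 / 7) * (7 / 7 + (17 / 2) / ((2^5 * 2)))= -145 / 56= -2.59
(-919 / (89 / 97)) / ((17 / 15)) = -1337145 / 1513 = -883.77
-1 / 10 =-0.10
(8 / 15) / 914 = 4 / 6855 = 0.00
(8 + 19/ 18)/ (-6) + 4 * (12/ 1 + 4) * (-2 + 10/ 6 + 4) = 233.16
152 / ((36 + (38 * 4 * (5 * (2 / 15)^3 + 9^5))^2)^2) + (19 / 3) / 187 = 0.03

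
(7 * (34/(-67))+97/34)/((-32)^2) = -1593/2332672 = -0.00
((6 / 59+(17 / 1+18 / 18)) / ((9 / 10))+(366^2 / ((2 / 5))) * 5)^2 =87841821641064100 / 31329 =2803850159311.31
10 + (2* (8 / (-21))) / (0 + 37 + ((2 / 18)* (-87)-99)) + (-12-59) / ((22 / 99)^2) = -8594991 / 6020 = -1427.74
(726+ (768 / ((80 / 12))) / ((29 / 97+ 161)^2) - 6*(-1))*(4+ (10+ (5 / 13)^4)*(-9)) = -551436698600656356 / 8739570177845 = -63096.55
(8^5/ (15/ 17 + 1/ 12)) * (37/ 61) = 247332864/ 12017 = 20581.91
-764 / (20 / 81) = -15471 / 5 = -3094.20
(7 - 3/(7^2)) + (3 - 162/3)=-2159/49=-44.06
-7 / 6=-1.17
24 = 24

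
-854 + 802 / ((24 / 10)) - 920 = -8639 / 6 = -1439.83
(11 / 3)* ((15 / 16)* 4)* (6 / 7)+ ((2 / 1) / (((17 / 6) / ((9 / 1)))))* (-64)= -93963 / 238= -394.80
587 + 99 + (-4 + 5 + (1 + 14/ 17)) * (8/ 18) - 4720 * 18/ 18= -205670/ 51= -4032.75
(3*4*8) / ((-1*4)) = -24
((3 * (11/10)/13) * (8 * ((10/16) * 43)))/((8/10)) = 7095/104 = 68.22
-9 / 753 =-3 / 251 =-0.01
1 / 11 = 0.09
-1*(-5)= 5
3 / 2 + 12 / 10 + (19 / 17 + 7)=10.82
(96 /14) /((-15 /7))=-16 /5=-3.20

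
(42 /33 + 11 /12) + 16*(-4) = -8159 /132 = -61.81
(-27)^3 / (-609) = 6561 / 203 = 32.32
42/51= 14/17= 0.82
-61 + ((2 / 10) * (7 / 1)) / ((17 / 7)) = -60.42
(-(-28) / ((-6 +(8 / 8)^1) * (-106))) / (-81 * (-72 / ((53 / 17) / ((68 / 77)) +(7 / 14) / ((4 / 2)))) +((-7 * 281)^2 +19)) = 3059 / 224120354714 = 0.00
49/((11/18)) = 882/11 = 80.18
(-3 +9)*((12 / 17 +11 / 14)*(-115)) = -122475 / 119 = -1029.20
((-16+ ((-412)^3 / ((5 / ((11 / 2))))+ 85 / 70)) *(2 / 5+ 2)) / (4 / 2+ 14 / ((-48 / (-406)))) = -387717097752 / 252875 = -1533236.17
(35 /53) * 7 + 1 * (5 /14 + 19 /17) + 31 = 467947 /12614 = 37.10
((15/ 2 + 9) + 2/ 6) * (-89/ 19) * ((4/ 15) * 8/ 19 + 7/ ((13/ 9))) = -165136919/ 422370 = -390.98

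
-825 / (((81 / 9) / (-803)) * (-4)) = -220825 / 12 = -18402.08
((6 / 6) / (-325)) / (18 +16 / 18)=-9 / 55250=-0.00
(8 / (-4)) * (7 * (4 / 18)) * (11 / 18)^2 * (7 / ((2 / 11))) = -65219 / 1458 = -44.73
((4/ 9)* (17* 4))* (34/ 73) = 9248/ 657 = 14.08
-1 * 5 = -5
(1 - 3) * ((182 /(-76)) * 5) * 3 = 71.84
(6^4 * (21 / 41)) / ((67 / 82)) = 54432 / 67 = 812.42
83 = 83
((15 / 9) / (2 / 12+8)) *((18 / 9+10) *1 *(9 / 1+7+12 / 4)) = 46.53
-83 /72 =-1.15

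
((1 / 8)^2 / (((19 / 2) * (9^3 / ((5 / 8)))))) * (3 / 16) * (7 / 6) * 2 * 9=35 / 6303744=0.00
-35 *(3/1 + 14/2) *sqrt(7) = -350 *sqrt(7) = -926.01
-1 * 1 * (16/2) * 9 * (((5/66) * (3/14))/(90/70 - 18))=10/143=0.07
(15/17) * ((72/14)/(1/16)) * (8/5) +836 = 113308/119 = 952.17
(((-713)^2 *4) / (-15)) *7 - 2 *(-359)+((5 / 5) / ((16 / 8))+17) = -28446599 / 30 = -948219.97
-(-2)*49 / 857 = 98 / 857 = 0.11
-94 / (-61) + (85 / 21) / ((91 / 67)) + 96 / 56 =726865 / 116571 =6.24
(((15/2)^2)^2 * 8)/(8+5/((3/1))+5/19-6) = 2885625/448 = 6441.13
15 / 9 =5 / 3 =1.67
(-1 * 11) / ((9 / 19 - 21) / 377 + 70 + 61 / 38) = -12122 / 78849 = -0.15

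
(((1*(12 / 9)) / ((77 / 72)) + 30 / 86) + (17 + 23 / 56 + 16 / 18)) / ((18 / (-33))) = -4742855 / 130032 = -36.47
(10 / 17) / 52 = 5 / 442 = 0.01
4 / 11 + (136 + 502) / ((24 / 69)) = 80723 / 44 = 1834.61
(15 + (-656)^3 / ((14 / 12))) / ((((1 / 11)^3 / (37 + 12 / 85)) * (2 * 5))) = -1016757393071871 / 850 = -1196185168319.85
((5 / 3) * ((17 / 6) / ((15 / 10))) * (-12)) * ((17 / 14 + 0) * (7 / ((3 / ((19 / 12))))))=-27455 / 162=-169.48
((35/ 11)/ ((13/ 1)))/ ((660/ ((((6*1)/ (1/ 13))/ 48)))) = 0.00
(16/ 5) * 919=2940.80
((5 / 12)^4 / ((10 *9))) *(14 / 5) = 175 / 186624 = 0.00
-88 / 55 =-8 / 5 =-1.60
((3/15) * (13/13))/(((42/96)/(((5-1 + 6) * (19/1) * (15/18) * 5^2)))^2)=7220000000/441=16371882.09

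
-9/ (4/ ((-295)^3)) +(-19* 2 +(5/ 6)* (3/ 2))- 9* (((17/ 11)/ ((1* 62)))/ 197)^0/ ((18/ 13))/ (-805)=92998119283/ 1610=57762807.01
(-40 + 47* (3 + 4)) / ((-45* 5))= -289 / 225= -1.28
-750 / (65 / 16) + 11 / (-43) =-103343 / 559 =-184.87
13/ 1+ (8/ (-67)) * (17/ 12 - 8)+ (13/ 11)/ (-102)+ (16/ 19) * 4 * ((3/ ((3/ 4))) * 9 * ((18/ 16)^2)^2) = 792289393/ 3808816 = 208.01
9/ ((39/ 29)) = 87/ 13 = 6.69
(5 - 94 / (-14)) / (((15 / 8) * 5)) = 656 / 525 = 1.25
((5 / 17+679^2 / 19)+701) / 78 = 8064215 / 25194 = 320.08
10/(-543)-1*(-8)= 4334/543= 7.98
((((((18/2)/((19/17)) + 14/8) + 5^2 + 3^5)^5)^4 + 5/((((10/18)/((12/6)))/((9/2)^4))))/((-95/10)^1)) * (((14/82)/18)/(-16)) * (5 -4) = 2168188287610252366107925748092361492881500441369706702114987015004160344832851212824103/4636302833159822914705615899085627170226176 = 467654587207485470763029800000000000000000000.00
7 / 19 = 0.37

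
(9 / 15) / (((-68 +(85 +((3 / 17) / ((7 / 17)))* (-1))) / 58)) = 21 / 10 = 2.10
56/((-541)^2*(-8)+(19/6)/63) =-0.00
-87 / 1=-87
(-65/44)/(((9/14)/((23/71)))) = -10465/14058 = -0.74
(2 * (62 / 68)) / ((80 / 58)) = 899 / 680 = 1.32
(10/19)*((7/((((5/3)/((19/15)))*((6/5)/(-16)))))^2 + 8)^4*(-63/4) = -5346748764420990.33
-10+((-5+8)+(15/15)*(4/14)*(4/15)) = -727/105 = -6.92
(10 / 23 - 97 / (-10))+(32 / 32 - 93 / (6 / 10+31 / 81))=-83.50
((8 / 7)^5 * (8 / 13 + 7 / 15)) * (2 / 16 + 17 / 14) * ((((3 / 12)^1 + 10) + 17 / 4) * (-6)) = -375951360 / 1529437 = -245.81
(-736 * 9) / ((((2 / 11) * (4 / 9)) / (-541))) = 44346852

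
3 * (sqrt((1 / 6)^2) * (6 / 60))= 1 / 20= 0.05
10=10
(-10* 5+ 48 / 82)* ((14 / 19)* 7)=-198548 / 779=-254.88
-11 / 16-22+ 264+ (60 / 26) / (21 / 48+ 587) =157257229 / 651664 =241.32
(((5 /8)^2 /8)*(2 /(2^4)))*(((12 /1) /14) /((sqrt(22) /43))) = 3225*sqrt(22) /315392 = 0.05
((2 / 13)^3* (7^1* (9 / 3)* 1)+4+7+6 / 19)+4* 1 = 642519 / 41743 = 15.39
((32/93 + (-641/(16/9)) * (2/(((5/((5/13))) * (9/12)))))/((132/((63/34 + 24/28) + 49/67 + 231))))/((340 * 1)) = -39144817813/101791609920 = -0.38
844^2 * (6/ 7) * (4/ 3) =5698688/ 7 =814098.29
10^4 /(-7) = -10000 /7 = -1428.57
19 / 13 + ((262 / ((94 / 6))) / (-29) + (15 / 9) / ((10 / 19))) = 430735 / 106314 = 4.05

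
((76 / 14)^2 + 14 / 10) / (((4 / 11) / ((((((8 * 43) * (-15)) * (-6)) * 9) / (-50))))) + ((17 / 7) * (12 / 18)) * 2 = -1738555414 / 3675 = -473076.30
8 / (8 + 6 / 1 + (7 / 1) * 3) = 8 / 35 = 0.23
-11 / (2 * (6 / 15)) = -55 / 4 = -13.75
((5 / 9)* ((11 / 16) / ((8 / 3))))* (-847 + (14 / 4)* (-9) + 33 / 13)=-1252625 / 9984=-125.46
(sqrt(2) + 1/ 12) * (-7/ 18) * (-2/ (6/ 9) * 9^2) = 63/ 8 + 189 * sqrt(2)/ 2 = 141.52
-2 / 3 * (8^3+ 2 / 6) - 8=-349.56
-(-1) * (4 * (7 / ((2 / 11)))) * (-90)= -13860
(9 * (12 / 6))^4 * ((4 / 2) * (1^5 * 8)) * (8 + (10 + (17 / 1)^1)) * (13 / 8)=95528160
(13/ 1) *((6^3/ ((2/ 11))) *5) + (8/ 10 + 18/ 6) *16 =386404/ 5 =77280.80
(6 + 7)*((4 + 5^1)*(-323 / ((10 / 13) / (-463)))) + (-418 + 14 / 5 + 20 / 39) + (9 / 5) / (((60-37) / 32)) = 22745990.72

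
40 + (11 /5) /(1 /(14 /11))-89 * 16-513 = -9471 /5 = -1894.20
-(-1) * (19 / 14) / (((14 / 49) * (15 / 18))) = 57 / 10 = 5.70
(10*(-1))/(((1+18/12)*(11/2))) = -8/11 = -0.73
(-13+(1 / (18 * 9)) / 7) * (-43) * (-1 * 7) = -633863 / 162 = -3912.73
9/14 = 0.64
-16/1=-16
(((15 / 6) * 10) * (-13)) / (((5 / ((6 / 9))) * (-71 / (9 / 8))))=195 / 284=0.69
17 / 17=1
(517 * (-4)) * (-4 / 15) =8272 / 15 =551.47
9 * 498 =4482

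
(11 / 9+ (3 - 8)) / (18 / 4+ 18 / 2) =-68 / 243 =-0.28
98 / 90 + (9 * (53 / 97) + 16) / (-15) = -1334 / 4365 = -0.31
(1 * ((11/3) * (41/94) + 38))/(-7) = -11167/1974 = -5.66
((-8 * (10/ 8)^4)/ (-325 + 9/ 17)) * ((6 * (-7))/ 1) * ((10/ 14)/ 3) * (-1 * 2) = 53125/ 44128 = 1.20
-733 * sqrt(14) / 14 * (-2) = 733 * sqrt(14) / 7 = 391.80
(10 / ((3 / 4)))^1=40 / 3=13.33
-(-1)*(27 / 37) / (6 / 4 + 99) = 18 / 2479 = 0.01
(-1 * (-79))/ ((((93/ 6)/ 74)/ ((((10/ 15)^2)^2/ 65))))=187072/ 163215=1.15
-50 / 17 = -2.94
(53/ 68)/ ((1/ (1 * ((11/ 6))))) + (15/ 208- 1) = 5315/ 10608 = 0.50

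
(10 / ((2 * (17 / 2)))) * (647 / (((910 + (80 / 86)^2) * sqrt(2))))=1196303 * sqrt(2) / 5726246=0.30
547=547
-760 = -760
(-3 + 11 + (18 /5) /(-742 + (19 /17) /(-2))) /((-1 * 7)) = -1009268 /883645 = -1.14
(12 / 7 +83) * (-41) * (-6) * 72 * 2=21006432 / 7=3000918.86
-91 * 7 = -637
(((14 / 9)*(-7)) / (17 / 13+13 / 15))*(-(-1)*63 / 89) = -66885 / 18868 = -3.54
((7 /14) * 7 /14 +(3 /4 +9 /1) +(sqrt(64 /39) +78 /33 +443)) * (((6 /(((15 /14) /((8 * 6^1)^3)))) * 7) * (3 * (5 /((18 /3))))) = 28901376 * sqrt(39) /13 +54287622144 /11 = 4949122148.67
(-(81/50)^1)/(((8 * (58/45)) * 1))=-729/4640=-0.16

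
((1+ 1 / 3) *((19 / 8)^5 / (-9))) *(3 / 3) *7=-17332693 / 221184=-78.36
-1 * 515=-515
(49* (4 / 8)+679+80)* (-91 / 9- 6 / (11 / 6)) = -2076275 / 198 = -10486.24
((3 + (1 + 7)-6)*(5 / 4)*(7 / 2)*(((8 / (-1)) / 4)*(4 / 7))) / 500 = -1 / 20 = -0.05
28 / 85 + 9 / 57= 787 / 1615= 0.49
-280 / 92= -70 / 23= -3.04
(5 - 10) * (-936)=4680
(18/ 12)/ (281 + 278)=3/ 1118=0.00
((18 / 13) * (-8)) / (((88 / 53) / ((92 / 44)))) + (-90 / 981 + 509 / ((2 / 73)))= 6366012933 / 342914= 18564.46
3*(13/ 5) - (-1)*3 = 54/ 5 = 10.80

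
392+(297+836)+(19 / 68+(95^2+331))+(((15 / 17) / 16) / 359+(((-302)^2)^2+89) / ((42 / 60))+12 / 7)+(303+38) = 11883110802.57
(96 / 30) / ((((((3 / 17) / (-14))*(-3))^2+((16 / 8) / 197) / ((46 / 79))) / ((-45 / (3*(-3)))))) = 848.11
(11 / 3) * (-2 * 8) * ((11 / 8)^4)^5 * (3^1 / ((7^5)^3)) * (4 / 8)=-7400249944258160101211 / 684195719907129732494362935296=-0.00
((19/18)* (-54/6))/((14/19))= -12.89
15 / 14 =1.07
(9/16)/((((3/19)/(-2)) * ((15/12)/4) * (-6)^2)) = -19/30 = -0.63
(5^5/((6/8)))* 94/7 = 1175000/21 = 55952.38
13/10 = 1.30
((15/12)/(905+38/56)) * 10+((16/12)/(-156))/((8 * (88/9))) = 3177841/232085568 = 0.01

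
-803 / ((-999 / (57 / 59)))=15257 / 19647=0.78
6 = 6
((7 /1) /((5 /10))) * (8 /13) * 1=112 /13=8.62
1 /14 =0.07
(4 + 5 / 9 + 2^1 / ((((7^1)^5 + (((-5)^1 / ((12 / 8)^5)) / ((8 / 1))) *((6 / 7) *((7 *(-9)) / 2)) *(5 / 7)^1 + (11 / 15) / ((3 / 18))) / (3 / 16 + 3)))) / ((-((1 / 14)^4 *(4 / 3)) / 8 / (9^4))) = -36489369805085484 / 5296091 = -6889868358.58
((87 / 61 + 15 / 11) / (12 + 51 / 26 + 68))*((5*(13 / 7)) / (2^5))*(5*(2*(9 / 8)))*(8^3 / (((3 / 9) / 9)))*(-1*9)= -138379363200 / 10009307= -13825.07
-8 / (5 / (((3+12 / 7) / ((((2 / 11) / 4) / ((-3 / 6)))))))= 2904 / 35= 82.97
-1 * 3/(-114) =0.03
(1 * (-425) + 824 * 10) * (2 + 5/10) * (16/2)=156300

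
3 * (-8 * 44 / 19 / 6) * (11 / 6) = -968 / 57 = -16.98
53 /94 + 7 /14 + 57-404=-16259 /47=-345.94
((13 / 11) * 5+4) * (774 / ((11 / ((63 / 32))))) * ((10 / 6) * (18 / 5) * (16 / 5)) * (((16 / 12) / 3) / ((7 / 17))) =17210664 / 605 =28447.38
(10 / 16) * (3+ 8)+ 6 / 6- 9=-9 / 8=-1.12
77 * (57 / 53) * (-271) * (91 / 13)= -8325933 / 53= -157093.08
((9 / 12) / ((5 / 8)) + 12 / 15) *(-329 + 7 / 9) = -5908 / 9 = -656.44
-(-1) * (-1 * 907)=-907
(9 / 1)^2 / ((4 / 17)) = 1377 / 4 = 344.25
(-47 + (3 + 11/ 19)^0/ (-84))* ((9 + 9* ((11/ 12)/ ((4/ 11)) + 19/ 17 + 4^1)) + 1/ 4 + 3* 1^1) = -87000419/ 22848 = -3807.79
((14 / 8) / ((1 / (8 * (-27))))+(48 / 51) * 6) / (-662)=3165 / 5627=0.56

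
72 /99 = 8 /11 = 0.73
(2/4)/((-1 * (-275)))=1/550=0.00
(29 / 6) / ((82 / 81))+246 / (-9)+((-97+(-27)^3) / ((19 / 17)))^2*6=333784960988461 / 177612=1879292846.14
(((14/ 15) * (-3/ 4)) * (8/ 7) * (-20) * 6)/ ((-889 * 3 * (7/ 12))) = -384/ 6223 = -0.06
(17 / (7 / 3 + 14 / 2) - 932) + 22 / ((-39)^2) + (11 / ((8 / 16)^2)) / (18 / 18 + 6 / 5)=-910.16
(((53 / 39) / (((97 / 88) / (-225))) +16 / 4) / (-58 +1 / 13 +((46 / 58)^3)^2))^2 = 2628328586177963297380441561 / 116963235068005882384958089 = 22.47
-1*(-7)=7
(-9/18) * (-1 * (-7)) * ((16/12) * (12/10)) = -28/5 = -5.60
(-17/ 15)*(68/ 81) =-1156/ 1215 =-0.95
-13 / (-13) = 1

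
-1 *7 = -7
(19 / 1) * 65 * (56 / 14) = 4940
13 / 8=1.62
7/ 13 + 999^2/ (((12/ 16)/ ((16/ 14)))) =1520763.97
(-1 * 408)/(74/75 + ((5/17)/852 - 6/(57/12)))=2806999200/1899857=1477.48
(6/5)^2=36/25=1.44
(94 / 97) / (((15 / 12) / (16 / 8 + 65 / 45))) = 11656 / 4365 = 2.67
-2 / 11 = -0.18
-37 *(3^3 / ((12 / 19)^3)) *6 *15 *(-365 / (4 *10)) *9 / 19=394899705 / 256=1542576.97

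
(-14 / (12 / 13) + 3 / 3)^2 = 200.69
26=26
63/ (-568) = -63/ 568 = -0.11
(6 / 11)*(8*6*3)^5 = 371504185344 / 11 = 33773107758.55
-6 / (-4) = 3 / 2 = 1.50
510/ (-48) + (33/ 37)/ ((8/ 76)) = -637/ 296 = -2.15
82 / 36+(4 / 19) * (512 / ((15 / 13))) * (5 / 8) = 20747 / 342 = 60.66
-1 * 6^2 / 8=-9 / 2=-4.50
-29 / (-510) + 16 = 8189 / 510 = 16.06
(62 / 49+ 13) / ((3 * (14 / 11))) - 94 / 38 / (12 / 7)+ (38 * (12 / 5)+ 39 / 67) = 2464615613 / 26198340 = 94.08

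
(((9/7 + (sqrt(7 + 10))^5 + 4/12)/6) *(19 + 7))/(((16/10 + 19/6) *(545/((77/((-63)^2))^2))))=748/735888321 + 6358 *sqrt(17)/35042301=0.00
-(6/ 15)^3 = -8/ 125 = -0.06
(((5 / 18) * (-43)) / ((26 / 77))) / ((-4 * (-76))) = -16555 / 142272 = -0.12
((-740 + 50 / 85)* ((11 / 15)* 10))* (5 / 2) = -230450 / 17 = -13555.88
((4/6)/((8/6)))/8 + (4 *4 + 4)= 321/16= 20.06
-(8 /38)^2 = -16 /361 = -0.04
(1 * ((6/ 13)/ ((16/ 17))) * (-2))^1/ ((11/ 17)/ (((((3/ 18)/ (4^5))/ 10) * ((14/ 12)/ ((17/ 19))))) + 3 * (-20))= -2261/ 70149040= -0.00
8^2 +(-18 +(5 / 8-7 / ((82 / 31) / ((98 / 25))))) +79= 945061 / 8200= 115.25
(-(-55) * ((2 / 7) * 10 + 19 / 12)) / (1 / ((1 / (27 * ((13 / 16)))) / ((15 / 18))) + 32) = 164120 / 33789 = 4.86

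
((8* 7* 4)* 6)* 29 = 38976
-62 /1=-62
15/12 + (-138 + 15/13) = -7051/52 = -135.60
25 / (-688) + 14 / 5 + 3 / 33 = 108017 / 37840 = 2.85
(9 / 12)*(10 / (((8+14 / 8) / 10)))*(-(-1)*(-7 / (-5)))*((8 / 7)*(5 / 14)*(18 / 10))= 720 / 91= 7.91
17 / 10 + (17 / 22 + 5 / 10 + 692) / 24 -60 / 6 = 4529 / 220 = 20.59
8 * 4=32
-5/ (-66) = 5/ 66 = 0.08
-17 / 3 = -5.67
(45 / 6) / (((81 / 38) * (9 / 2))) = 190 / 243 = 0.78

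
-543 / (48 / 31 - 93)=5611 / 945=5.94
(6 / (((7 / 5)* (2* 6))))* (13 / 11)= 65 / 154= 0.42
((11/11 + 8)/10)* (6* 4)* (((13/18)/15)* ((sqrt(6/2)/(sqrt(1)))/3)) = 26* sqrt(3)/75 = 0.60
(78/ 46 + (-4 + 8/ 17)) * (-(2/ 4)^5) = 717/ 12512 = 0.06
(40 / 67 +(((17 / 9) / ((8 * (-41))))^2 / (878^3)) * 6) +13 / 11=1288747083098141441 / 724490160368553216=1.78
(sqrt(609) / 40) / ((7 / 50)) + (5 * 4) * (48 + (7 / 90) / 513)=5 * sqrt(609) / 28 + 4432334 / 4617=964.41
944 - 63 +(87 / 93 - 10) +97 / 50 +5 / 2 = 679191 / 775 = 876.38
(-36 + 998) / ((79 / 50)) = 48100 / 79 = 608.86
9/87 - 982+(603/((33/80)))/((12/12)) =153095/319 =479.92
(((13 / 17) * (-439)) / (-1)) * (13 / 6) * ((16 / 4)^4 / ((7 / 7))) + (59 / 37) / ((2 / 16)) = 351392648 / 1887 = 186217.62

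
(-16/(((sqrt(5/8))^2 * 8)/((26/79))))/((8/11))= -572/395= -1.45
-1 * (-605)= 605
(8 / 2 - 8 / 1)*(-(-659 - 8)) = -2668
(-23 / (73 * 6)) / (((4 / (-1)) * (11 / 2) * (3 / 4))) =23 / 7227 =0.00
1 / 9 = 0.11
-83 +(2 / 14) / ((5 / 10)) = -82.71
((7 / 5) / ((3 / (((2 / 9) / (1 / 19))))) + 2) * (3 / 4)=134 / 45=2.98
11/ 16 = 0.69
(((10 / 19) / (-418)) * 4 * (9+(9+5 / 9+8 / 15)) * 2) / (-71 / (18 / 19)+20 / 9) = 13744 / 5198039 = 0.00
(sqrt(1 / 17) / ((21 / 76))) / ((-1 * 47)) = -76 * sqrt(17) / 16779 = -0.02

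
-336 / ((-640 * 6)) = 7 / 80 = 0.09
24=24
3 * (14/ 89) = 42/ 89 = 0.47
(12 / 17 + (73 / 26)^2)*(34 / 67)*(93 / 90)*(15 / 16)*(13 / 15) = 611971 / 167232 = 3.66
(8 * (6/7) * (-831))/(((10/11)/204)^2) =-50214364992/175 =-286939228.53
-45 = -45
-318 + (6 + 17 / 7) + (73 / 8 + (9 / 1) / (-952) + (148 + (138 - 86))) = -6831 / 68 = -100.46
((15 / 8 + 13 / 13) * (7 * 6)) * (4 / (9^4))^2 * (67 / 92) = 469 / 14348907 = 0.00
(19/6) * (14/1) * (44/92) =1463/69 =21.20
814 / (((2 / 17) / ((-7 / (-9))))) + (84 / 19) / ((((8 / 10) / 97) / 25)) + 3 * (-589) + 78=2923033 / 171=17093.76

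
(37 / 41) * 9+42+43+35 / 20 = 15559 / 164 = 94.87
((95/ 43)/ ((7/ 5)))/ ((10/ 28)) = 190/ 43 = 4.42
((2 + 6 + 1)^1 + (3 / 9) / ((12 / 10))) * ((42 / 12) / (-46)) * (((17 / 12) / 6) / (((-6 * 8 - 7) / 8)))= 0.02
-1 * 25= -25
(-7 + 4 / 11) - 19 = -282 / 11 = -25.64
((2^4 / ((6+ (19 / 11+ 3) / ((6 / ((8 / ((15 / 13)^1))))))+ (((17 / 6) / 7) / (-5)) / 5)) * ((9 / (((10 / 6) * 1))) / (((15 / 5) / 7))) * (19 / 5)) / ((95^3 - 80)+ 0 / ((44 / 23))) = 2949408 / 37779942845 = 0.00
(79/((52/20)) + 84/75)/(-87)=-3413/9425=-0.36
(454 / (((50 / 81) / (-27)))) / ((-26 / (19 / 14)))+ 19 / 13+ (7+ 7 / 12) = 14272259 / 13650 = 1045.59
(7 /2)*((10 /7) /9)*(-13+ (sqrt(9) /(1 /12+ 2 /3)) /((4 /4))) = -5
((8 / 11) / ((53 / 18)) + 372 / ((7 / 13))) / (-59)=-2820396 / 240779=-11.71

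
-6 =-6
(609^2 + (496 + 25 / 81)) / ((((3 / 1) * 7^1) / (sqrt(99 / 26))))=2148683 * sqrt(286) / 1053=34508.57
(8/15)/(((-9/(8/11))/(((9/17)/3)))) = -64/8415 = -0.01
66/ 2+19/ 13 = 448/ 13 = 34.46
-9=-9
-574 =-574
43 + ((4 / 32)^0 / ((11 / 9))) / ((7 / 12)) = 3419 / 77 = 44.40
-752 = -752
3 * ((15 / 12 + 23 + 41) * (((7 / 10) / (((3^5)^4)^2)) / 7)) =29 / 18011356235639894520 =0.00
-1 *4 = -4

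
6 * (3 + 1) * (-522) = -12528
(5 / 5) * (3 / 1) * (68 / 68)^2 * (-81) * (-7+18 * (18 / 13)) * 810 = -3527799.23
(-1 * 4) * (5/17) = -20/17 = -1.18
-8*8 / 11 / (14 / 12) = -384 / 77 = -4.99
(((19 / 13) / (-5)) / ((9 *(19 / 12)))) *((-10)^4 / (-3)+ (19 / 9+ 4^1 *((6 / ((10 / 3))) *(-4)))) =604804 / 8775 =68.92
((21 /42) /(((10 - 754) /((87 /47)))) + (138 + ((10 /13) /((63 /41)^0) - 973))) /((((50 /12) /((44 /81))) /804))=-372655231058 /4261725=-87442.35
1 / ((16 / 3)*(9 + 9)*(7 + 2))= 1 / 864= 0.00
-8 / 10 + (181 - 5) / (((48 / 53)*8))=2819 / 120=23.49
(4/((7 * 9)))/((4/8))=0.13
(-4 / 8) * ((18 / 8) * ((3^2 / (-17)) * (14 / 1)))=567 / 68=8.34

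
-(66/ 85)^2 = -4356/ 7225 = -0.60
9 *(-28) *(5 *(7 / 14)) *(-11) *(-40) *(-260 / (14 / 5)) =25740000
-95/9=-10.56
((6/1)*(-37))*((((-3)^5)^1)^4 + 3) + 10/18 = -6966595239187/9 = -774066137687.44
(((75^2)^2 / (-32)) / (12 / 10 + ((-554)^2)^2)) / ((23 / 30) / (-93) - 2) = 220693359375 / 42223056497079328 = 0.00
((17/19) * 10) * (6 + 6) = 2040/19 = 107.37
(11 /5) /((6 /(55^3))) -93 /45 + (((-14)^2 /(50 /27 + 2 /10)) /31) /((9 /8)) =5238485527 /85870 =61004.84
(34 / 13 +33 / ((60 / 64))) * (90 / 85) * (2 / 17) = 88488 / 18785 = 4.71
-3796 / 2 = -1898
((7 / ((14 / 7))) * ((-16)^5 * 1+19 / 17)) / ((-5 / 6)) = 374341233 / 85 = 4404014.51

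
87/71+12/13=1983/923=2.15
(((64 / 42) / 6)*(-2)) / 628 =-8 / 9891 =-0.00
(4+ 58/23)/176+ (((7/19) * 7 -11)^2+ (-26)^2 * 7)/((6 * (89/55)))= 96513431345/195087288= 494.72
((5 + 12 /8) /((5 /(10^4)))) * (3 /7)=39000 /7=5571.43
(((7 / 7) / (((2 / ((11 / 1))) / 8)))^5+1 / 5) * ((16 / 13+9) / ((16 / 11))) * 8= 92797090771 / 10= 9279709077.10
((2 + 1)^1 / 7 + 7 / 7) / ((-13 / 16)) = -160 / 91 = -1.76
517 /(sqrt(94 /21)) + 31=31 + 11 * sqrt(1974) /2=275.36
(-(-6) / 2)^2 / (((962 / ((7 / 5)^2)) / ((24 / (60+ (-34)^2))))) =1323 / 3655600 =0.00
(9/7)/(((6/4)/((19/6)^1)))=19/7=2.71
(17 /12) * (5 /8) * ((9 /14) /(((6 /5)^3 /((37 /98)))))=393125 /3161088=0.12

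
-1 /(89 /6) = -6 /89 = -0.07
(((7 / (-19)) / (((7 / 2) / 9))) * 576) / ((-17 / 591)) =6127488 / 323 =18970.55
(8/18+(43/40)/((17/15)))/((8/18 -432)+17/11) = -18755/5789656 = -0.00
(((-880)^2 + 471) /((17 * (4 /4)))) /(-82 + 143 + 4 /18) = 744.51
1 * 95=95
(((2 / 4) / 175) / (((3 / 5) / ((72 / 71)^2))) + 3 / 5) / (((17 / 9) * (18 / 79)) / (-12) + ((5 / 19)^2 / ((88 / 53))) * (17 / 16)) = 2571309544320 / 35921354399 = 71.58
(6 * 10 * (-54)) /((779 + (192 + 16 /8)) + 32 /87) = -3.33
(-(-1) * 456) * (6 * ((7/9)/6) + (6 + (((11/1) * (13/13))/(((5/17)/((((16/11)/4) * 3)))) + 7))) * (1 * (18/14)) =1119936/35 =31998.17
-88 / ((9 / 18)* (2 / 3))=-264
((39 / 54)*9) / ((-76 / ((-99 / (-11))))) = -117 / 152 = -0.77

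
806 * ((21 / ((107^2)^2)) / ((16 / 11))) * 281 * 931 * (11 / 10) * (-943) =-252625627232979 / 10486368080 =-24090.86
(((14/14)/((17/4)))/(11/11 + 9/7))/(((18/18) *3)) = 7/204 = 0.03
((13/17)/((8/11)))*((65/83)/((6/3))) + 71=1612191/22576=71.41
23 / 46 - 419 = -837 / 2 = -418.50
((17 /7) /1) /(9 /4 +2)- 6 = -38 /7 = -5.43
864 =864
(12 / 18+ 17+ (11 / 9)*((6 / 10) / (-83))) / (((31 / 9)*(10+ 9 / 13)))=857376 / 1788235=0.48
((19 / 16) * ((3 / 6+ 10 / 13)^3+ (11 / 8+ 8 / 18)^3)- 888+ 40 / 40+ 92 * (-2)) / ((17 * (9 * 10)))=-2785252829807 / 4014846590976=-0.69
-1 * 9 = -9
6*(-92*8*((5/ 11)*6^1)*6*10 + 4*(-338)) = -8038032/ 11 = -730730.18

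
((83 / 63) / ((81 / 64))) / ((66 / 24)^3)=339968 / 6792093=0.05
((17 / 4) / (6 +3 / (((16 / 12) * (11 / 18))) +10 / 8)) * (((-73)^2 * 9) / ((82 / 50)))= 224217675 / 19721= 11369.49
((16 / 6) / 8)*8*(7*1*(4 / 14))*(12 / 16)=4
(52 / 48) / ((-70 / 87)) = -377 / 280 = -1.35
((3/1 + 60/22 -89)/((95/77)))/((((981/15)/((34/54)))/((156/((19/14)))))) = -79354912/1062423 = -74.69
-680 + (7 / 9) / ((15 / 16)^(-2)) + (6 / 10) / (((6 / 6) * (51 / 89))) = -14759141 / 21760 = -678.27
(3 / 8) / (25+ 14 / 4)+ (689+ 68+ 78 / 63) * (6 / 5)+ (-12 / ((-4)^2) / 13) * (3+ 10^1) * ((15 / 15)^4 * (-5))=1215153 / 1330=913.65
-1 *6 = -6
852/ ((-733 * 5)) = -852/ 3665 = -0.23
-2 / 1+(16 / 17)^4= -101506 / 83521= -1.22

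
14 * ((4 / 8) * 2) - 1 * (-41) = 55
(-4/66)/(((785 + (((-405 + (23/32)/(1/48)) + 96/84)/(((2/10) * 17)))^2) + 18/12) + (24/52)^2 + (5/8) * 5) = -38291344/7955262680343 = -0.00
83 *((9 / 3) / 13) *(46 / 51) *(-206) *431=-338984948 / 221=-1533868.54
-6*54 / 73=-324 / 73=-4.44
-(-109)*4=436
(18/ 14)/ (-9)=-1/ 7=-0.14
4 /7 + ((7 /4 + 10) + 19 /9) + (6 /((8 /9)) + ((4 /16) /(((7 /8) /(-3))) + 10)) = 3821 /126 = 30.33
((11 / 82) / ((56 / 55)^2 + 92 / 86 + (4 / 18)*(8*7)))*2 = 12877425 / 698409662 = 0.02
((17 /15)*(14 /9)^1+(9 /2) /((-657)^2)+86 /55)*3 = 10530137 /1055142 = 9.98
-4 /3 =-1.33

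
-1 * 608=-608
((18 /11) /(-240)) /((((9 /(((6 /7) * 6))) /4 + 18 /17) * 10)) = -51 /111925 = -0.00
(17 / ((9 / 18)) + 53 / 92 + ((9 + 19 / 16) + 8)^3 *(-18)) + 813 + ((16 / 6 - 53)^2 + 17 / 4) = -44473226525 / 423936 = -104905.52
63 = 63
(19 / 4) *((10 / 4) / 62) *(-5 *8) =-475 / 62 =-7.66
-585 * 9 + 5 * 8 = -5225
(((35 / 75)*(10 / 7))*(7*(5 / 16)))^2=1225 / 576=2.13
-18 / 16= -9 / 8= -1.12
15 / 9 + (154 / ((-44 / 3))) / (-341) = 3473 / 2046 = 1.70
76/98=38/49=0.78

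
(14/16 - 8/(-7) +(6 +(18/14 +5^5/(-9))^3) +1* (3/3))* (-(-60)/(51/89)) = -36851972894293315/8501598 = -4334711297.13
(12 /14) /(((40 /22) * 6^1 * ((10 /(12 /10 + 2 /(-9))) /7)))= 121 /2250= 0.05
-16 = -16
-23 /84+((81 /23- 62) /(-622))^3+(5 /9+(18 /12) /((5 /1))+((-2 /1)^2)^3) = 64.58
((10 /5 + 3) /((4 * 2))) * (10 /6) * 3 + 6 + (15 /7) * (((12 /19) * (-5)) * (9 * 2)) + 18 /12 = -118295 /1064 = -111.18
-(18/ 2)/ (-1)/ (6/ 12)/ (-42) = -3/ 7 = -0.43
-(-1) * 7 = 7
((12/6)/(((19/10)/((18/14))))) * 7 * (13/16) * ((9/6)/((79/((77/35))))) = 3861/12008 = 0.32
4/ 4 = 1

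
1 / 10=0.10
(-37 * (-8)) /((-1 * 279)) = -296 /279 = -1.06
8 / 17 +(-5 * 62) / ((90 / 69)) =-12097 / 51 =-237.20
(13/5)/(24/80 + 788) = 26/7883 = 0.00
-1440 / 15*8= -768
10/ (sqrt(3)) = 5.77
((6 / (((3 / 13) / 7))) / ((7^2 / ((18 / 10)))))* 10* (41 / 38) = 9594 / 133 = 72.14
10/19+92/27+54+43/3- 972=-461563/513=-899.73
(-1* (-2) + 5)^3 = 343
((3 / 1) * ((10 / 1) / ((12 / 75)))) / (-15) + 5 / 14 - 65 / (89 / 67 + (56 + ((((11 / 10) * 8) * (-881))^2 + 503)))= -8557659167595 / 704748339274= -12.14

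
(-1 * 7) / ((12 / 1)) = -7 / 12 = -0.58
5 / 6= 0.83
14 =14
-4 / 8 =-1 / 2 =-0.50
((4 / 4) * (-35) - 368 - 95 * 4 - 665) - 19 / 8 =-1450.38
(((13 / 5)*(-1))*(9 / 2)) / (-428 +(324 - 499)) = 13 / 670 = 0.02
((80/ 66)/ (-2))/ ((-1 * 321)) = 20/ 10593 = 0.00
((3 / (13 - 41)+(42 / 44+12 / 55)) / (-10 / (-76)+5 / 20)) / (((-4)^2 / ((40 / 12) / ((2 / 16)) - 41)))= -446899 / 178640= -2.50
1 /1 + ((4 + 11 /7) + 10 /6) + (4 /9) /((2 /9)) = 215 /21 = 10.24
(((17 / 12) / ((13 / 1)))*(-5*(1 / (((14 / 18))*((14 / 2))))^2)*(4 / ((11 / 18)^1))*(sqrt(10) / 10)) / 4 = -4131*sqrt(10) / 1373372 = -0.01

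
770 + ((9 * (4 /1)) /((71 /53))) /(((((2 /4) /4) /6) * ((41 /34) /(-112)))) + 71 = -346303721 /2911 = -118963.83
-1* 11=-11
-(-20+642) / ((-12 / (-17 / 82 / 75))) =-5287 / 36900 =-0.14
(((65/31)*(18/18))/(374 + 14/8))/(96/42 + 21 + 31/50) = 91000/389843631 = 0.00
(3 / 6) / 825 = 1 / 1650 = 0.00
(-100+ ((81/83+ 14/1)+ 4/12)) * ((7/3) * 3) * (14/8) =-258328/249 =-1037.46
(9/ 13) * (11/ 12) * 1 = 33/ 52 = 0.63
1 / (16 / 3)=3 / 16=0.19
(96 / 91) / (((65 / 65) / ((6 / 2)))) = 3.16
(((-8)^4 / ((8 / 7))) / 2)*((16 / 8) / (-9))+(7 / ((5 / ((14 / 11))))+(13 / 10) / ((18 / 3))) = -784523 / 1980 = -396.22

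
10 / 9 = 1.11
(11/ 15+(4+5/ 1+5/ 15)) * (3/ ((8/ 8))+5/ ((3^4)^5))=1579513334408/ 52301766015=30.20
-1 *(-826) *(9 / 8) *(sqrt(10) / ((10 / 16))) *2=9403.35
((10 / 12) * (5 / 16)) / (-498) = -25 / 47808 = -0.00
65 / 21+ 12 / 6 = 107 / 21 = 5.10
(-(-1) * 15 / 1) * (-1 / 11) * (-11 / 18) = 5 / 6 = 0.83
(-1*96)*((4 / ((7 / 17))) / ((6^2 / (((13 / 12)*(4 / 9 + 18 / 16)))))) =-44.04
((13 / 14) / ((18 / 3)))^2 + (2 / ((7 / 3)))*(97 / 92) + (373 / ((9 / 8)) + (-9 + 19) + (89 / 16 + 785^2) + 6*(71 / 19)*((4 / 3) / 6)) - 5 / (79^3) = 52075904560875579 / 84459552856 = 616578.03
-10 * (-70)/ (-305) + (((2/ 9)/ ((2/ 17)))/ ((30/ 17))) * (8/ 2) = 16358/ 8235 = 1.99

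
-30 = -30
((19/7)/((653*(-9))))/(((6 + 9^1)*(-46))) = 19/28385910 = 0.00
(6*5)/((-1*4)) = -15/2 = -7.50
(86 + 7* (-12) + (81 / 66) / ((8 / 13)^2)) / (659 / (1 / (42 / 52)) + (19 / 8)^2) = 95927 / 9845902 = 0.01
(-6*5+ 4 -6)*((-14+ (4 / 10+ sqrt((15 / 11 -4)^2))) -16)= 47456 / 55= 862.84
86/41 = 2.10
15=15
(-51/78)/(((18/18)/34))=-289/13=-22.23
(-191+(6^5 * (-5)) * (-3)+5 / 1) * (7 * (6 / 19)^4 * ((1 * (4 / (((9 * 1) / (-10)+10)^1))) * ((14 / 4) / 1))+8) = 123036553392 / 130321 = 944103.82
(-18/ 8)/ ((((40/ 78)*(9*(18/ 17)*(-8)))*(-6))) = -221/ 23040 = -0.01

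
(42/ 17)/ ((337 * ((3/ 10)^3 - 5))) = -42000/ 28490317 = -0.00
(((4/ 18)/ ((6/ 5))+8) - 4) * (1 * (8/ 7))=904/ 189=4.78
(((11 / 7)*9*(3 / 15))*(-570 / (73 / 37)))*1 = -417582 / 511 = -817.19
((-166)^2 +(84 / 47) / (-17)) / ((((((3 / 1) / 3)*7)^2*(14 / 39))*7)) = 429334620 / 1918399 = 223.80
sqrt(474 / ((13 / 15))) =3* sqrt(10270) / 13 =23.39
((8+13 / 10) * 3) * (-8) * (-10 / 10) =1116 / 5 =223.20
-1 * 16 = -16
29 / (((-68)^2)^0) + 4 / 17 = 497 / 17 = 29.24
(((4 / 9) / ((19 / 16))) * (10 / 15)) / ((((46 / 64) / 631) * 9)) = 24.34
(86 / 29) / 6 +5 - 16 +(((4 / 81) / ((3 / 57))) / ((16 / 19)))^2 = -28203379 / 3044304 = -9.26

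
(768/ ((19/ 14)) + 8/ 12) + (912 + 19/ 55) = 4636373/ 3135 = 1478.91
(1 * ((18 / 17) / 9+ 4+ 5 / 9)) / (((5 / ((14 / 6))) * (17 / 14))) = 14014 / 7803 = 1.80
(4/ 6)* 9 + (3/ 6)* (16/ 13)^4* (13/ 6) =55930/ 6591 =8.49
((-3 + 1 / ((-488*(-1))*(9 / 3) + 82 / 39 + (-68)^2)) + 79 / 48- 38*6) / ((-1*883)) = 0.26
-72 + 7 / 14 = -143 / 2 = -71.50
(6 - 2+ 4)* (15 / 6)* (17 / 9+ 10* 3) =5740 / 9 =637.78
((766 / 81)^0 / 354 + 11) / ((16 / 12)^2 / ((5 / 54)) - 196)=-19475 / 312936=-0.06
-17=-17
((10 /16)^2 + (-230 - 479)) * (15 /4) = -680265 /256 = -2657.29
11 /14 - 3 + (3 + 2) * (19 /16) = 417 /112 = 3.72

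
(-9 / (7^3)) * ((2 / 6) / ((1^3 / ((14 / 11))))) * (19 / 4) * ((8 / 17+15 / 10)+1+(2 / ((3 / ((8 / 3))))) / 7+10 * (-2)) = 682727 / 769692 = 0.89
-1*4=-4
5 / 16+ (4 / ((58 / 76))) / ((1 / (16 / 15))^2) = 655217 / 104400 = 6.28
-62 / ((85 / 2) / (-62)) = 90.45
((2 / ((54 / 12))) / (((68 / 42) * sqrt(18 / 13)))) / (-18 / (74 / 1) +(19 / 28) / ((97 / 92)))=175861 * sqrt(26) / 1538874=0.58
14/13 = 1.08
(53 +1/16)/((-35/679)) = -82353/80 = -1029.41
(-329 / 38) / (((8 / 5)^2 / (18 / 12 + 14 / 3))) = -304325 / 14592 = -20.86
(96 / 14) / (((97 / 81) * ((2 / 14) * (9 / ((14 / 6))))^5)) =645657712 / 5727753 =112.72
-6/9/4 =-1/6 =-0.17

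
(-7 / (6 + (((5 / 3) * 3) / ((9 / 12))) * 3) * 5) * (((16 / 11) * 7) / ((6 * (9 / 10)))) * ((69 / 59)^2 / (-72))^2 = -342805225 / 374281046568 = -0.00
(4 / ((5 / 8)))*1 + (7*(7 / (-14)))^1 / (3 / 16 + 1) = 328 / 95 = 3.45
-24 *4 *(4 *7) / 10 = -1344 / 5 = -268.80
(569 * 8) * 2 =9104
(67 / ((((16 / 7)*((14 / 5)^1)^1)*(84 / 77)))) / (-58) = -3685 / 22272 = -0.17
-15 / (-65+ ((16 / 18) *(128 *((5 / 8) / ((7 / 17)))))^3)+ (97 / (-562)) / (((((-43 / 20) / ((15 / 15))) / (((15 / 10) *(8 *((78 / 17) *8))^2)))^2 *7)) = -162377294209015658685776617041 / 1819615811947941117089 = -89237130.80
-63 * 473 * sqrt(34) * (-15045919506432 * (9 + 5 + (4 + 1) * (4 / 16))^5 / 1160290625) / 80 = 23230166950341.82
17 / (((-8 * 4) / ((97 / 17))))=-97 / 32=-3.03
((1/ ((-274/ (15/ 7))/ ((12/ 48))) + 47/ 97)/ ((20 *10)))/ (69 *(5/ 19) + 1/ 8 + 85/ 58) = 197880079/ 1619549034600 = 0.00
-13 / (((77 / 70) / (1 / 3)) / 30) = -1300 / 11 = -118.18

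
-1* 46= -46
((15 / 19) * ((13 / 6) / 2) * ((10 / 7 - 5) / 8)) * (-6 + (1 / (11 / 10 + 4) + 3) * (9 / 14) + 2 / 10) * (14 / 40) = 0.50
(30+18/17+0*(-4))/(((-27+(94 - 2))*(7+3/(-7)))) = 1848/25415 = 0.07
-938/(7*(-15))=134/15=8.93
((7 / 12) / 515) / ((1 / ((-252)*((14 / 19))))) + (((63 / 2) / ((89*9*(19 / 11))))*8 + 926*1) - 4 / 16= 3224714927 / 3483460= 925.72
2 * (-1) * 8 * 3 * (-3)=144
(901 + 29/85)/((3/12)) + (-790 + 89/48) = 11494253/4080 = 2817.22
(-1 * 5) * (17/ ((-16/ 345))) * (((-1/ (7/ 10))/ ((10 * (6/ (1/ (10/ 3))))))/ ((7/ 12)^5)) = -22803120/ 117649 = -193.82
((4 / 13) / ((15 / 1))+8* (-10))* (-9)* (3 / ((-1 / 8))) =-1122912 / 65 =-17275.57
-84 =-84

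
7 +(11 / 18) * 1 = 137 / 18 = 7.61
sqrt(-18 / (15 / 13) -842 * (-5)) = 14 * sqrt(535) / 5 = 64.76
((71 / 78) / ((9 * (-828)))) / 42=-71 / 24412752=-0.00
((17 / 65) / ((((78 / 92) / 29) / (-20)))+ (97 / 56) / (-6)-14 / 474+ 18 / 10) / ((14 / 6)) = -3979863171 / 52335920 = -76.04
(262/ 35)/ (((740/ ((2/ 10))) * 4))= 131/ 259000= 0.00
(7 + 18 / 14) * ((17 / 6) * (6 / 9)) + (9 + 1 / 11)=17146 / 693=24.74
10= 10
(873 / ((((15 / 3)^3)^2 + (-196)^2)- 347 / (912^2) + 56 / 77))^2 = 63795964990036967424 / 244468641830487203777041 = 0.00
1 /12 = 0.08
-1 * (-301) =301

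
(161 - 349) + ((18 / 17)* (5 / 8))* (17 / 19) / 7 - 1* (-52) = -72307 / 532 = -135.92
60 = 60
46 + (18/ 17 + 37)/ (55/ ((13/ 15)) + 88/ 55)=3349133/ 71893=46.58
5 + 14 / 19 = 109 / 19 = 5.74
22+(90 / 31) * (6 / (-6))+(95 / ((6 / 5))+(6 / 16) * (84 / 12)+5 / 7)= 529147 / 5208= 101.60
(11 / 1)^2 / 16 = 121 / 16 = 7.56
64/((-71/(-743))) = 47552/71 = 669.75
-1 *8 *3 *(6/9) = -16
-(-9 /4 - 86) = 88.25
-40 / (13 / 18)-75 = -1695 / 13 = -130.38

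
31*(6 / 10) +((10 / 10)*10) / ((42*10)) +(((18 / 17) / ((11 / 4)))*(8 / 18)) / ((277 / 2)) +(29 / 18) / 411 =124928774321 / 6706157535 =18.63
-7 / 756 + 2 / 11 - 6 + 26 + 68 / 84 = 174487 / 8316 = 20.98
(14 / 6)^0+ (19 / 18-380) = -6803 / 18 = -377.94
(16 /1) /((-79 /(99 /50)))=-792 /1975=-0.40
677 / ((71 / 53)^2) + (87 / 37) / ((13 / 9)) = 918661436 / 2424721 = 378.87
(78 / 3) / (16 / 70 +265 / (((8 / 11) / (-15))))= -7280 / 1530311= -0.00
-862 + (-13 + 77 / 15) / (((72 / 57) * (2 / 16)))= -41032 / 45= -911.82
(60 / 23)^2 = 3600 / 529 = 6.81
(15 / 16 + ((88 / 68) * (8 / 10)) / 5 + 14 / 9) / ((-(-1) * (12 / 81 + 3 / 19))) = 9419079 / 1067600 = 8.82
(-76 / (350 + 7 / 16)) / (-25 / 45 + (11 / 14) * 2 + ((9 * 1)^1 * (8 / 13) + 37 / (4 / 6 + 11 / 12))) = -75088 / 10360223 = -0.01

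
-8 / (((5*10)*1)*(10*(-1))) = 2 / 125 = 0.02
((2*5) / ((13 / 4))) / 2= 20 / 13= 1.54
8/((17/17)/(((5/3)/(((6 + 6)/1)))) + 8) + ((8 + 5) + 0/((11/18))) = 257/19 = 13.53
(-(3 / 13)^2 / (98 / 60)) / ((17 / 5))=-1350 / 140777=-0.01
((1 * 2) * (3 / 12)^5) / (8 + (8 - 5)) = 1 / 5632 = 0.00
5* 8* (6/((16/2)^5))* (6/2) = 45/2048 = 0.02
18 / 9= 2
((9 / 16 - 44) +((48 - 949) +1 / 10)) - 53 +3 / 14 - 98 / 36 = -5039221 / 5040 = -999.85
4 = 4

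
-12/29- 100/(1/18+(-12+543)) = -166908/277211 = -0.60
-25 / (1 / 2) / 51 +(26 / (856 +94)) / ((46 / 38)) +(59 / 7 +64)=14671166 / 205275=71.47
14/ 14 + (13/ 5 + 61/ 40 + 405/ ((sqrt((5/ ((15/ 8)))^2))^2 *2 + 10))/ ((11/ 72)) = 164792/ 1199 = 137.44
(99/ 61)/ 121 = 9/ 671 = 0.01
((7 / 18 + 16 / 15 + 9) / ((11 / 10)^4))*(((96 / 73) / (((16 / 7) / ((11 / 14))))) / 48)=0.07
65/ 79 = 0.82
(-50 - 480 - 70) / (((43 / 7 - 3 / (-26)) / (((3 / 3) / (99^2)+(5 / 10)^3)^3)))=-0.19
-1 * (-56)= 56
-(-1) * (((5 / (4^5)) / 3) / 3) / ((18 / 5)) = 25 / 165888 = 0.00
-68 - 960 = -1028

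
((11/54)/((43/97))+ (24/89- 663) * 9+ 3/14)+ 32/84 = -4313430661/723303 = -5963.52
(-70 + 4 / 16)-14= -335 / 4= -83.75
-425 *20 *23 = -195500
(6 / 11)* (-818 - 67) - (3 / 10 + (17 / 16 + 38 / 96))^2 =-76953731 / 158400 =-485.82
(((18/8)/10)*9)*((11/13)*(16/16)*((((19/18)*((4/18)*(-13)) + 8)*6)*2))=13233/130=101.79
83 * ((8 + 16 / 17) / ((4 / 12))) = 37848 / 17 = 2226.35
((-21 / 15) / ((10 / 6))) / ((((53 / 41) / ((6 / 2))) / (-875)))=1705.75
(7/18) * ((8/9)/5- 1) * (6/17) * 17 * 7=-1813/135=-13.43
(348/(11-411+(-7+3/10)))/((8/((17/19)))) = -7395/77273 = -0.10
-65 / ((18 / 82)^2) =-109265 / 81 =-1348.95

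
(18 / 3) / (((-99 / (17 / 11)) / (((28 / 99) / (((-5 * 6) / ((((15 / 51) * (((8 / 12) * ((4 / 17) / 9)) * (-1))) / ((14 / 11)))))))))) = -16 / 4498659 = -0.00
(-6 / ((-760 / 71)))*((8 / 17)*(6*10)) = 5112 / 323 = 15.83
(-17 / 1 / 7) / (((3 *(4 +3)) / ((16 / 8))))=-34 / 147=-0.23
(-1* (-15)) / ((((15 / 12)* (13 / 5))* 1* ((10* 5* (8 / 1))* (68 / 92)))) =69 / 4420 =0.02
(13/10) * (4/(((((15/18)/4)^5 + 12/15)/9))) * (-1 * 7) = -1863254016/4552303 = -409.30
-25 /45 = -5 /9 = -0.56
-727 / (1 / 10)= -7270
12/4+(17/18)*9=23/2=11.50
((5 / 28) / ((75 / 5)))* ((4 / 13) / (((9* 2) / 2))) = 1 / 2457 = 0.00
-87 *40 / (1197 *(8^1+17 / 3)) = -1160 / 5453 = -0.21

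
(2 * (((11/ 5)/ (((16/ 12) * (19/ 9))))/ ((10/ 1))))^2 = 88209/ 3610000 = 0.02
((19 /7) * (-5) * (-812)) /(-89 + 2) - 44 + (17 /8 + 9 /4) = -3991 /24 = -166.29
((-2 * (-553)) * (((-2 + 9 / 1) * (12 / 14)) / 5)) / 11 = 6636 / 55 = 120.65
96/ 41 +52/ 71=3.07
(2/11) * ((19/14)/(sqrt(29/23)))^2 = 0.27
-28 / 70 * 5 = -2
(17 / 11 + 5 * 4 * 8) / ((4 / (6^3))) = 95958 / 11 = 8723.45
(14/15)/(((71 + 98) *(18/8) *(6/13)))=28/5265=0.01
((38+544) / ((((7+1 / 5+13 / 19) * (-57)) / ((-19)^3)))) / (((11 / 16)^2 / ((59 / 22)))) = 50245192960 / 996919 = 50400.48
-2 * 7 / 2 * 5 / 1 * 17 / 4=-595 / 4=-148.75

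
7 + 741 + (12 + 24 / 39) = 9888 / 13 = 760.62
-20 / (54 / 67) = -670 / 27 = -24.81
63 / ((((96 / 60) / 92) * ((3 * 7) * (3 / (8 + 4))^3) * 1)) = 11040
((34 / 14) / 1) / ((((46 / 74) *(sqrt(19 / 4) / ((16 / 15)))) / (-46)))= -40256 *sqrt(19) / 1995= -87.96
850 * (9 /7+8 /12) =34850 /21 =1659.52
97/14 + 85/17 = 167/14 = 11.93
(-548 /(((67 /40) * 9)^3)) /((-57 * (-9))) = -0.00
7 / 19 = 0.37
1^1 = 1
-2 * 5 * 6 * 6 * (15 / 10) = -540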